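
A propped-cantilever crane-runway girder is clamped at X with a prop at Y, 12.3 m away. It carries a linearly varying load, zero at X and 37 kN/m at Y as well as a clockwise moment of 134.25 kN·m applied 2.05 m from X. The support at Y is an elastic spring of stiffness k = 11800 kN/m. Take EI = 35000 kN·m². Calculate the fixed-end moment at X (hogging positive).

Release the roller at Y. Primary structure: cantilever fixed at X.
Primary-structure tip deflection at Y by superposition:
  triangular load, peak 37 at the free end: 11w₀L⁴/(120EI) = 77631/EI
  clockwise couple 134.25 at a = 2.05: M₀a(2L − a)/(2EI) = 3103/EI
  δ_0 = 80734/EI
Tip deflection under a unit load at Y: L³/(3EI) = 620.3/EI.
With EI = 35000 kN·m²: δ_0 = 2.3067 m and δ_{YY} = 0.017723 m/kN.
Compatibility — the spring shortens by R_Y/k under the reaction it provides: δ_0 − R_Y·δ_{YY} = R_Y/k. With 1/k = 0.000085 m/kN, R_Y = δ_0 / (δ_{YY} + 1/k) = 2.3067 / (0.017723 + 0.000085) = 129.5 kN.
Moment equilibrium about X: M_X = Σ(load moments about X) − R_Y·L = 2000 − 129.5×12.3 = 406.9 kN·m.

M_X = 406.9 kN·m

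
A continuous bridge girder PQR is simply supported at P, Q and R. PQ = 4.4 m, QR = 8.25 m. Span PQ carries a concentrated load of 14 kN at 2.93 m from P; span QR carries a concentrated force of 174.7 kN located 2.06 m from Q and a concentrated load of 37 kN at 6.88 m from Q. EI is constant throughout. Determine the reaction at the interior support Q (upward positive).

Take M_Q as the redundant. Released structure: two simple spans PQ and QR with a hinge at Q.
End slopes at the hinge Q, treating each span as simply supported:
  span PQ: point load 14 at a = 2.93: Pab(L + a)/(6LEI) = 16.74/EI
  span QR: point load 174.7 at a = 2.06: Pab(L + b)/(6LEI) = 649.8/EI
  span QR: point load 37 at a = 6.88: Pab(L + b)/(6LEI) = 67.78/EI
  relative rotation θ_0 = (16.74 + 717.6)/EI = 734.4/EI
A unit hogging moment at Q produces rotation L₁/(3EI) + L₂/(3EI) = 4.217/EI.
Slope continuity at Q: θ_0 = M_Q·4.217/EI, so M_Q = 734.4/4.217 = 174.2 kN·m (hogging).
Span PQ, ΣM about P with M_Q applied at Q: R_Q^{PQ}·4.4 = 41.02 + 174.2, so R_Q^{PQ} = 48.9 kN and R_P = 14 − 48.9 = -34.9 kN.
Span QR, ΣM about R: R_Q^{QR}·8.25 = 1132 + 174.2, so R_Q^{QR} = 158.3 kN and R_R = 211.7 − 158.3 = 53.37 kN.
R_Q = 48.9 + 158.3 = 207.2 kN.

R_Q = 207.2 kN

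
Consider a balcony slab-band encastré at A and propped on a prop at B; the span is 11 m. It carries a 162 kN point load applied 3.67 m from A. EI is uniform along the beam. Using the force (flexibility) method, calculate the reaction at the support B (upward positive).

Remove the prop at B; the released (primary) structure is a cantilever built in at A.
Downward deflection at the released point B due to the loads:
  point load 162 at a = 3.67: Pa²(3L − a)/(6EI) = 10666/EI
Tip deflection under a unit load at B: L³/(3EI) = 443.7/EI.
The prop prevents deflection at B: R_B = δ_0/δ_{BB} = 10666/443.7 = 24.04 kN.

R_B = 24.04 kN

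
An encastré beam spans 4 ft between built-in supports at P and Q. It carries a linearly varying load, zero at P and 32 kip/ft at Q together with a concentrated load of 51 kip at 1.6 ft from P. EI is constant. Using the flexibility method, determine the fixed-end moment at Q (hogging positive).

M_Q = 45.18 kip·ft

Take the two fixed-end moments M_P, M_Q as redundants; the released structure is the simple span PQ.
End rotations of the released simple span under the applied load (×1/EI):
  at P: triangular load, peak 32: 7w₀L³/(360EI) = 39.82/EI
  at Q: triangular load, peak 32: w₀L³/(45EI) = 45.51/EI
  at P: point load 51 at a = 1.6: Pab(L + b)/(6LEI) = 52.22/EI
  at Q: point load 51 at a = 1.6: Pab(L + a)/(6LEI) = 45.7/EI
  θ_P0 = 92.05/EI,  θ_Q0 = 91.21/EI
Flexibility coefficients: a unit moment at one end gives L/(3EI) there and L/(6EI) at the far end, so f₁₁ = f₂₂ = 1.333/EI and f₁₂ = f₂₁ = 0.6667/EI.
Compatibility — zero rotation at each built-in end:
  1.333 M_P + 0.6667 M_Q = 92.05
  0.6667 M_P + 1.333 M_Q = 91.21
Solving the pair gives M_P = 46.44 kip·ft and M_Q = 45.18 kip·ft (hogging).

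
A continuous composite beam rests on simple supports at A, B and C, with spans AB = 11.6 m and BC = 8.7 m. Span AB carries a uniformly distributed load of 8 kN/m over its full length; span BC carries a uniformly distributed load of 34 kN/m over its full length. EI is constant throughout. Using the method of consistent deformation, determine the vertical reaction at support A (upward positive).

Insert a hinge at B; M_B is the redundant, and each span becomes simply supported.
End slopes at the hinge B, treating each span as simply supported:
  span AB: UDL 8: wL³/(24EI) = 520.3/EI
  span BC: UDL 34: wL³/(24EI) = 932.9/EI
  relative rotation θ_0 = (520.3 + 932.9)/EI = 1453/EI
A unit hogging moment at B produces rotation L₁/(3EI) + L₂/(3EI) = 6.767/EI.
Slope continuity at B: θ_0 = M_B·6.767/EI, so M_B = 1453/6.767 = 214.8 kN·m (hogging).
Span AB, ΣM about A with M_B applied at B: R_B^{AB}·11.6 = 538.2 + 214.8, so R_B^{AB} = 64.91 kN and R_A = 92.8 − 64.91 = 27.89 kN.

R_A = 27.89 kN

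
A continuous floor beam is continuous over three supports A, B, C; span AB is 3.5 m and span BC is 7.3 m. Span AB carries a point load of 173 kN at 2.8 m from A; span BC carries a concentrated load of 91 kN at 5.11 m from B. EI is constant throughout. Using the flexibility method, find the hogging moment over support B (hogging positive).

M_B = 89.55 kN·m

Insert a hinge at B; M_B is the redundant, and each span becomes simply supported.
Discontinuity in slope at B on the released structure — sum the simple-span end rotations:
  span AB: point load 173 at a = 2.8: Pab(L + a)/(6LEI) = 101.7/EI
  span BC: point load 91 at a = 5.11: Pab(L + b)/(6LEI) = 220.6/EI
  relative rotation θ_0 = (101.7 + 220.6)/EI = 322.4/EI
A unit hogging moment at B produces rotation L₁/(3EI) + L₂/(3EI) = 3.6/EI.
Compatibility: M_B·(L₁+L₂)/(3EI) = θ_0, giving M_B = 89.55 kN·m (hogging).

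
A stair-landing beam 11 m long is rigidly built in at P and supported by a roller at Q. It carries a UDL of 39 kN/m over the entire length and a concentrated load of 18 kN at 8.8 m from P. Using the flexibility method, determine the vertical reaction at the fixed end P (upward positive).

Choose R_Q as the redundant. The primary structure is the cantilever fixed at P.
Primary-structure tip deflection at Q by superposition:
  UDL 39: wL⁴/(8EI) = 71375/EI
  point load 18 at a = 8.8: Pa²(3L − a)/(6EI) = 5622/EI
  δ_0 = 76997/EI
Flexibility coefficient — unit upward force at Q: δ_{QQ} = L³/(3EI) = 443.7/EI.
The prop prevents deflection at Q: R_Q = δ_0/δ_{QQ} = 76997/443.7 = 173.5 kN.
Vertical equilibrium: R_P = ΣP − R_Q = 447 − 173.5 = 273.5 kN.

R_P = 273.5 kN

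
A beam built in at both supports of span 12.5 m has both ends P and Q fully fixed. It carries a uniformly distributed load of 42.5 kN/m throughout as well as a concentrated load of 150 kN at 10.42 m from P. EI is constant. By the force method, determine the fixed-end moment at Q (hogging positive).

M_Q = 770.2 kN·m

Take the two fixed-end moments M_P, M_Q as redundants; the released structure is the simple span PQ.
Simple-span end rotations at P and Q under the given loads:
  at P: UDL 42.5: wL³/(24EI) = 3459/EI
  at Q: UDL 42.5: wL³/(24EI) = 3459/EI
  at P: point load 150 at a = 10.42: Pab(L + b)/(6LEI) = 632/EI
  at Q: point load 150 at a = 10.42: Pab(L + a)/(6LEI) = 993.5/EI
  θ_P0 = 4091/EI,  θ_Q0 = 4452/EI
Flexibility coefficients: a unit moment at one end gives L/(3EI) there and L/(6EI) at the far end, so f₁₁ = f₂₂ = 4.167/EI and f₁₂ = f₂₁ = 2.083/EI.
Compatibility — zero rotation at each built-in end:
  4.167 M_P + 2.083 M_Q = 4091
  2.083 M_P + 4.167 M_Q = 4452
Solving the pair gives M_P = 596.7 kN·m and M_Q = 770.2 kN·m (hogging).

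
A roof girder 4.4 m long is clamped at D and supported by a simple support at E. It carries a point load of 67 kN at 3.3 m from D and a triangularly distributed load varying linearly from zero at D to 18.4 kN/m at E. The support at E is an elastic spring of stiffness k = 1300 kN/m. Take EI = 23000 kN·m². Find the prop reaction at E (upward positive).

R_E = 39.84 kN

Choose R_E as the redundant. The primary structure is the cantilever fixed at D.
Free-end deflection of the primary structure under the applied loading (downward +):
  point load 67 at a = 3.3: Pa²(3L − a)/(6EI) = 1204/EI
  triangular load, peak 18.4 at the free end: 11w₀L⁴/(120EI) = 632.2/EI
  δ_0 = 1836/EI
Tip deflection under a unit load at E: L³/(3EI) = 28.39/EI.
With EI = 23000 kN·m²: δ_0 = 0.079829 m and δ_{EE} = 0.001235 m/kN.
Compatibility — the spring shortens by R_E/k under the reaction it provides: δ_0 − R_E·δ_{EE} = R_E/k. With 1/k = 0.000769 m/kN, R_E = δ_0 / (δ_{EE} + 1/k) = 0.079829 / (0.001235 + 0.000769) = 39.84 kN.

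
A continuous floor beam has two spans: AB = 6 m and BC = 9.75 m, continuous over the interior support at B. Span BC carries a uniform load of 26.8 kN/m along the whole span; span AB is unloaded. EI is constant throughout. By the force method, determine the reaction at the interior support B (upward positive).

R_B = 183.7 kN

Insert a hinge at B; M_B is the redundant, and each span becomes simply supported.
Discontinuity in slope at B on the released structure — sum the simple-span end rotations:
  span BC: UDL 26.8: wL³/(24EI) = 1035/EI
  relative rotation θ_0 = (0 + 1035)/EI = 1035/EI
A unit hogging moment at B produces rotation L₁/(3EI) + L₂/(3EI) = 5.25/EI.
Compatibility: M_B·(L₁+L₂)/(3EI) = θ_0, giving M_B = 197.1 kN·m (hogging).
Span AB, ΣM about A with M_B applied at B: R_B^{AB}·6 = 0 + 197.1, so R_B^{AB} = 32.86 kN and R_A = 0 − 32.86 = -32.86 kN.
Span BC, ΣM about C: R_B^{BC}·9.75 = 1274 + 197.1, so R_B^{BC} = 150.9 kN and R_C = 261.3 − 150.9 = 110.4 kN.
R_B = 32.86 + 150.9 = 183.7 kN.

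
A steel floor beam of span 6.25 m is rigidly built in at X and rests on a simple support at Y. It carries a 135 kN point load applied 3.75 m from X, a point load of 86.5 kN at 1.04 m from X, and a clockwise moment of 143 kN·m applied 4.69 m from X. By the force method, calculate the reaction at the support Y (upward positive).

R_Y = 93.9 kN

Choose R_Y as the redundant. The primary structure is the cantilever fixed at X.
Downward deflection at the released point Y due to the loads:
  point load 135 at a = 3.75: Pa²(3L − a)/(6EI) = 4746/EI
  point load 86.5 at a = 1.04: Pa²(3L − a)/(6EI) = 276.2/EI
  clockwise couple 143 at a = 4.69: M₀a(2L − a)/(2EI) = 2619/EI
  δ_0 = 7641/EI
Tip deflection under a unit load at Y: L³/(3EI) = 81.38/EI.
Compatibility at Y: δ_0 − R_Y·δ_{YY} = 0, so R_Y = 7641/81.38 = 93.9 kN.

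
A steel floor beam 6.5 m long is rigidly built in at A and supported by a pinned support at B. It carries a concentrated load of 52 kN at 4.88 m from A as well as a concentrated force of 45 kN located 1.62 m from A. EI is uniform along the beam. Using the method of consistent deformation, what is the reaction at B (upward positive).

Remove the prop at B; the released (primary) structure is a cantilever built in at A.
Deflection at B on the released cantilever, summing each load's contribution:
  point load 52 at a = 4.88: Pa²(3L − a)/(6EI) = 3017/EI
  point load 45 at a = 1.62: Pa²(3L − a)/(6EI) = 351.9/EI
  δ_0 = 3369/EI
Tip deflection under a unit load at B: L³/(3EI) = 91.54/EI.
Compatibility at B: δ_0 − R_B·δ_{BB} = 0, so R_B = 3369/91.54 = 36.81 kN.

R_B = 36.81 kN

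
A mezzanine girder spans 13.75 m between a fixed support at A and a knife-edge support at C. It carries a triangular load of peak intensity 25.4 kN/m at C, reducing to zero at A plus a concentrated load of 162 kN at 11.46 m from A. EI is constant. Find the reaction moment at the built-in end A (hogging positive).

M_A = 460.5 kN·m

Release the roller at C. Primary structure: cantilever fixed at A.
Downward deflection at the released point C due to the loads:
  triangular load, peak 25.4 at the free end: 11w₀L⁴/(120EI) = 83225/EI
  point load 162 at a = 11.46: Pa²(3L − a)/(6EI) = 105634/EI
  δ_0 = 188859/EI
Flexibility coefficient — unit upward force at C: δ_{CC} = L³/(3EI) = 866.5/EI.
The prop prevents deflection at C: R_C = δ_0/δ_{CC} = 188859/866.5 = 217.9 kN.
Moment equilibrium about A: M_A = Σ(load moments about A) − R_C·L = 3457 − 217.9×13.75 = 460.5 kN·m.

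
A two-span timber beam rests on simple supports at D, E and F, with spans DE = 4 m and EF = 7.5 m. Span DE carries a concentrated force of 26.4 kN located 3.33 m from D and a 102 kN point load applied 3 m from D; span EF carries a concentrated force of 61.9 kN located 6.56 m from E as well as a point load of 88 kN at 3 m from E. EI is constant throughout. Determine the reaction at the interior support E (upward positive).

R_E = 208.6 kN

Take M_E as the redundant. Released structure: two simple spans DE and EF with a hinge at E.
Discontinuity in slope at E on the released structure — sum the simple-span end rotations:
  span DE: point load 26.4 at a = 3.33: Pab(L + a)/(6LEI) = 17.99/EI
  span DE: point load 102 at a = 3: Pab(L + a)/(6LEI) = 89.25/EI
  span EF: point load 61.9 at a = 6.56: Pab(L + b)/(6LEI) = 71.59/EI
  span EF: point load 88 at a = 3: Pab(L + b)/(6LEI) = 316.8/EI
  relative rotation θ_0 = (107.2 + 388.4)/EI = 495.6/EI
A unit hogging moment at E produces rotation L₁/(3EI) + L₂/(3EI) = 3.833/EI.
Slope continuity at E: θ_0 = M_E·3.833/EI, so M_E = 495.6/3.833 = 129.3 kN·m (hogging).
Span DE, ΣM about D with M_E applied at E: R_E^{DE}·4 = 393.9 + 129.3, so R_E^{DE} = 130.8 kN and R_D = 128.4 − 130.8 = -2.402 kN.
Span EF, ΣM about F: R_E^{EF}·7.5 = 454.2 + 129.3, so R_E^{EF} = 77.8 kN and R_F = 149.9 − 77.8 = 72.1 kN.
R_E = 130.8 + 77.8 = 208.6 kN.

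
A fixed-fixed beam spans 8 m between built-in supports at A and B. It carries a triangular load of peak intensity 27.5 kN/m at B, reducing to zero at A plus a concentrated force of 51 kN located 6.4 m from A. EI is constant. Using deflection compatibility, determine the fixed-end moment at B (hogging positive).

Release both end moments; the primary structure is a simply-supported span AB with redundants M_A and M_B.
End rotations of the released simple span under the applied load (×1/EI):
  at A: triangular load, peak 27.5: 7w₀L³/(360EI) = 273.8/EI
  at B: triangular load, peak 27.5: w₀L³/(45EI) = 312.9/EI
  at A: point load 51 at a = 6.4: Pab(L + b)/(6LEI) = 104.4/EI
  at B: point load 51 at a = 6.4: Pab(L + a)/(6LEI) = 156.7/EI
  θ_A0 = 378.2/EI,  θ_B0 = 469.6/EI
Flexibility coefficients: a unit moment at one end gives L/(3EI) there and L/(6EI) at the far end, so f₁₁ = f₂₂ = 2.667/EI and f₁₂ = f₂₁ = 1.333/EI.
Compatibility — zero rotation at each built-in end:
  2.667 M_A + 1.333 M_B = 378.2
  1.333 M_A + 2.667 M_B = 469.6
Solving the pair gives M_A = 71.72 kN·m and M_B = 140.2 kN·m (hogging).

M_B = 140.2 kN·m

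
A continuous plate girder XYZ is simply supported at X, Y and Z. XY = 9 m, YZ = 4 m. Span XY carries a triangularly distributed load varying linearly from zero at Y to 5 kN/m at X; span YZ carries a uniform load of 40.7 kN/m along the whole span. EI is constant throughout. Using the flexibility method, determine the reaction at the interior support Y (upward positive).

R_Y = 103.9 kN

Insert a hinge at Y; M_Y is the redundant, and each span becomes simply supported.
Rotations at Y on the released spans (each span's end-slope, ×1/EI):
  span XY: triangular load, peak 5: 7w₀L³/(360EI) = 70.88/EI
  span YZ: UDL 40.7: wL³/(24EI) = 108.5/EI
  relative rotation θ_0 = (70.88 + 108.5)/EI = 179.4/EI
A unit hogging moment at Y produces rotation L₁/(3EI) + L₂/(3EI) = 4.333/EI.
Compatibility: M_Y·(L₁+L₂)/(3EI) = θ_0, giving M_Y = 41.4 kN·m (hogging).
Span XY, ΣM about X with M_Y applied at Y: R_Y^{XY}·9 = 67.5 + 41.4, so R_Y^{XY} = 12.1 kN and R_X = 22.5 − 12.1 = 10.4 kN.
Span YZ, ΣM about Z: R_Y^{YZ}·4 = 325.6 + 41.4, so R_Y^{YZ} = 91.75 kN and R_Z = 162.8 − 91.75 = 71.05 kN.
R_Y = 12.1 + 91.75 = 103.9 kN.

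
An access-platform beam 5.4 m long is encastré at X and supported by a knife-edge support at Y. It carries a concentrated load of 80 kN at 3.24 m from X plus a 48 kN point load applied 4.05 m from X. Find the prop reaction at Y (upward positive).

Choose R_Y as the redundant. The primary structure is the cantilever fixed at X.
Free-end deflection of the primary structure under the applied loading (downward +):
  point load 80 at a = 3.24: Pa²(3L − a)/(6EI) = 1814/EI
  point load 48 at a = 4.05: Pa²(3L − a)/(6EI) = 1594/EI
  δ_0 = 3408/EI
Flexibility coefficient — unit upward force at Y: δ_{YY} = L³/(3EI) = 52.49/EI.
Compatibility at Y: δ_0 − R_Y·δ_{YY} = 0, so R_Y = 3408/52.49 = 64.94 kN.

R_Y = 64.94 kN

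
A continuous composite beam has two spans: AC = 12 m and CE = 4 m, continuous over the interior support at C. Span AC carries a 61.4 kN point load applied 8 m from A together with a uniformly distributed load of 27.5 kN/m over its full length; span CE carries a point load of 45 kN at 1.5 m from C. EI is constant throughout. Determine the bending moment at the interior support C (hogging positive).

Take M_C as the redundant. Released structure: two simple spans AC and CE with a hinge at C.
Rotations at C on the released spans (each span's end-slope, ×1/EI):
  span AC: point load 61.4 at a = 8: Pab(L + a)/(6LEI) = 545.8/EI
  span AC: UDL 27.5: wL³/(24EI) = 1980/EI
  span CE: point load 45 at a = 1.5: Pab(L + b)/(6LEI) = 45.7/EI
  relative rotation θ_0 = (2526 + 45.7)/EI = 2571/EI
A unit hogging moment at C produces rotation L₁/(3EI) + L₂/(3EI) = 5.333/EI.
Compatibility: M_C·(L₁+L₂)/(3EI) = θ_0, giving M_C = 482.2 kN·m (hogging).

M_C = 482.2 kN·m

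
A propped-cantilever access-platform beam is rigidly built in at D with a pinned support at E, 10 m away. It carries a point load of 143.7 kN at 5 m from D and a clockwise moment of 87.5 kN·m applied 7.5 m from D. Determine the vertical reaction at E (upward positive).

R_E = 57.21 kN

Release the roller at E. Primary structure: cantilever fixed at D.
Deflection at E on the released cantilever, summing each load's contribution:
  point load 143.7 at a = 5: Pa²(3L − a)/(6EI) = 14969/EI
  clockwise couple 87.5 at a = 7.5: M₀a(2L − a)/(2EI) = 4102/EI
  δ_0 = 19070/EI
Flexibility coefficient — unit upward force at E: δ_{EE} = L³/(3EI) = 333.3/EI.
The prop prevents deflection at E: R_E = δ_0/δ_{EE} = 19070/333.3 = 57.21 kN.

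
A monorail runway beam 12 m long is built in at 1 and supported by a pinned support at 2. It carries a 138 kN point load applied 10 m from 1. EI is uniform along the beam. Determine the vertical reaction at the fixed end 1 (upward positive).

R_1 = 34.18 kN

Release the roller at 2. Primary structure: cantilever fixed at 1.
Downward deflection at the released point 2 due to the loads:
  point load 138 at a = 10: Pa²(3L − a)/(6EI) = 59800/EI
Flexibility coefficient — unit upward force at 2: δ_{22} = L³/(3EI) = 576/EI.
The prop prevents deflection at 2: R_2 = δ_0/δ_{22} = 59800/576 = 103.8 kN.
Vertical equilibrium: R_1 = ΣP − R_2 = 138 − 103.8 = 34.18 kN.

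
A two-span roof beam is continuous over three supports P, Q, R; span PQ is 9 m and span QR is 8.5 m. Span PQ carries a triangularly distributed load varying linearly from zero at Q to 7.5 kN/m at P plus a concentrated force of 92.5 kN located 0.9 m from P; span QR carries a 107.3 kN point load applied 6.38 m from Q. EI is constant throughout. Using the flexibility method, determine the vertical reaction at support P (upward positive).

R_P = 95.61 kN

Release continuity at Q by inserting a hinge; the redundant is the internal moment M_Q. The primary structure is two simply-supported spans PQ and QR.
Rotations at Q on the released spans (each span's end-slope, ×1/EI):
  span PQ: triangular load, peak 7.5: 7w₀L³/(360EI) = 106.3/EI
  span PQ: point load 92.5 at a = 0.9: Pab(L + a)/(6LEI) = 123.6/EI
  span QR: point load 107.3 at a = 6.38: Pab(L + b)/(6LEI) = 302.2/EI
  relative rotation θ_0 = (229.9 + 302.2)/EI = 532.1/EI
A unit hogging moment at Q produces rotation L₁/(3EI) + L₂/(3EI) = 5.833/EI.
Compatibility: M_Q·(L₁+L₂)/(3EI) = θ_0, giving M_Q = 91.23 kN·m (hogging).
Span PQ, ΣM about P with M_Q applied at Q: R_Q^{PQ}·9 = 184.5 + 91.23, so R_Q^{PQ} = 30.64 kN and R_P = 126.2 − 30.64 = 95.61 kN.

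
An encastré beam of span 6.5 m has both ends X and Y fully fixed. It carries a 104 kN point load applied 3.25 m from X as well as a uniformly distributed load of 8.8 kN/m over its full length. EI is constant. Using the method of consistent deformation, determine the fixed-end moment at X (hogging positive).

Release both end moments; the primary structure is a simply-supported span XY with redundants M_X and M_Y.
End rotations of the released simple span under the applied load (×1/EI):
  at X: point load 104 at a = 3.25: Pab(L + b)/(6LEI) = 274.6/EI
  at Y: point load 104 at a = 3.25: Pab(L + a)/(6LEI) = 274.6/EI
  at X: UDL 8.8: wL³/(24EI) = 100.7/EI
  at Y: UDL 8.8: wL³/(24EI) = 100.7/EI
  θ_X0 = 375.3/EI,  θ_Y0 = 375.3/EI
Flexibility coefficients: a unit moment at one end gives L/(3EI) there and L/(6EI) at the far end, so f₁₁ = f₂₂ = 2.167/EI and f₁₂ = f₂₁ = 1.083/EI.
Compatibility — zero rotation at each built-in end:
  2.167 M_X + 1.083 M_Y = 375.3
  1.083 M_X + 2.167 M_Y = 375.3
Solving the pair gives M_X = 115.5 kN·m and M_Y = 115.5 kN·m (hogging).

M_X = 115.5 kN·m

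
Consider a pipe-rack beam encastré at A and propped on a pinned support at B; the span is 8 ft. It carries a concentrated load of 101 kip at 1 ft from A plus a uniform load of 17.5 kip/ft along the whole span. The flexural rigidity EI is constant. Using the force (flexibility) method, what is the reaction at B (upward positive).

R_B = 54.77 kip

Release the roller at B. Primary structure: cantilever fixed at A.
Downward deflection at the released point B due to the loads:
  point load 101 at a = 1: Pa²(3L − a)/(6EI) = 387.2/EI
  UDL 17.5: wL⁴/(8EI) = 8960/EI
  δ_0 = 9347/EI
Tip deflection under a unit load at B: L³/(3EI) = 170.7/EI.
The prop prevents deflection at B: R_B = δ_0/δ_{BB} = 9347/170.7 = 54.77 kip.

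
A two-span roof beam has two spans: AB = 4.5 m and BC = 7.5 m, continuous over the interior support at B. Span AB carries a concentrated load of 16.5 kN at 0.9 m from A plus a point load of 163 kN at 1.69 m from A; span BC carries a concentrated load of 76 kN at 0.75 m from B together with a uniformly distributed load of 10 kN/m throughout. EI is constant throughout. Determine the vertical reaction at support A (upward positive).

R_A = 88 kN

Release continuity at B by inserting a hinge; the redundant is the internal moment M_B. The primary structure is two simply-supported spans AB and BC.
End slopes at the hinge B, treating each span as simply supported:
  span AB: point load 16.5 at a = 0.9: Pab(L + a)/(6LEI) = 10.69/EI
  span AB: point load 163 at a = 1.69: Pab(L + a)/(6LEI) = 177.5/EI
  span BC: point load 76 at a = 0.75: Pab(L + b)/(6LEI) = 121.8/EI
  span BC: UDL 10: wL³/(24EI) = 175.8/EI
  relative rotation θ_0 = (188.2 + 297.6)/EI = 485.8/EI
A unit hogging moment at B produces rotation L₁/(3EI) + L₂/(3EI) = 4/EI.
Compatibility: M_B·(L₁+L₂)/(3EI) = θ_0, giving M_B = 121.4 kN·m (hogging).
Span AB, ΣM about A with M_B applied at B: R_B^{AB}·4.5 = 290.3 + 121.4, so R_B^{AB} = 91.5 kN and R_A = 179.5 − 91.5 = 88 kN.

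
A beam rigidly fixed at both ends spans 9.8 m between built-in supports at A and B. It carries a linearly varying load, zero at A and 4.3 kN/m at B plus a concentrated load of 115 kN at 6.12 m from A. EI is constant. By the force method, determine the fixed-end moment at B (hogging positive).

Release both end moments; the primary structure is a simply-supported span AB with redundants M_A and M_B.
End rotations of the released simple span under the applied load (×1/EI):
  at A: triangular load, peak 4.3: 7w₀L³/(360EI) = 78.69/EI
  at B: triangular load, peak 4.3: w₀L³/(45EI) = 89.94/EI
  at A: point load 115 at a = 6.12: Pab(L + b)/(6LEI) = 593.8/EI
  at B: point load 115 at a = 6.12: Pab(L + a)/(6LEI) = 701.2/EI
  θ_A0 = 672.5/EI,  θ_B0 = 791.2/EI
Flexibility coefficients: a unit moment at one end gives L/(3EI) there and L/(6EI) at the far end, so f₁₁ = f₂₂ = 3.267/EI and f₁₂ = f₂₁ = 1.633/EI.
Compatibility — zero rotation at each built-in end:
  3.267 M_A + 1.633 M_B = 672.5
  1.633 M_A + 3.267 M_B = 791.2
Solving the pair gives M_A = 113 kN·m and M_B = 185.7 kN·m (hogging).

M_B = 185.7 kN·m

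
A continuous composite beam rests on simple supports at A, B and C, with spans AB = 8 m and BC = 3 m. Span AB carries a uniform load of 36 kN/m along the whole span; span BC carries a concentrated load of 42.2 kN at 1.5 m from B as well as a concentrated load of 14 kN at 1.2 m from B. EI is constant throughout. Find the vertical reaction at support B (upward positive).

R_B = 273.5 kN

Take M_B as the redundant. Released structure: two simple spans AB and BC with a hinge at B.
Discontinuity in slope at B on the released structure — sum the simple-span end rotations:
  span AB: UDL 36: wL³/(24EI) = 768/EI
  span BC: point load 42.2 at a = 1.5: Pab(L + b)/(6LEI) = 23.74/EI
  span BC: point load 14 at a = 1.2: Pab(L + b)/(6LEI) = 8.064/EI
  relative rotation θ_0 = (768 + 31.8)/EI = 799.8/EI
A unit hogging moment at B produces rotation L₁/(3EI) + L₂/(3EI) = 3.667/EI.
Slope continuity at B: θ_0 = M_B·3.667/EI, so M_B = 799.8/3.667 = 218.1 kN·m (hogging).
Span AB, ΣM about A with M_B applied at B: R_B^{AB}·8 = 1152 + 218.1, so R_B^{AB} = 171.3 kN and R_A = 288 − 171.3 = 116.7 kN.
Span BC, ΣM about C: R_B^{BC}·3 = 88.5 + 218.1, so R_B^{BC} = 102.2 kN and R_C = 56.2 − 102.2 = -46.01 kN.
R_B = 171.3 + 102.2 = 273.5 kN.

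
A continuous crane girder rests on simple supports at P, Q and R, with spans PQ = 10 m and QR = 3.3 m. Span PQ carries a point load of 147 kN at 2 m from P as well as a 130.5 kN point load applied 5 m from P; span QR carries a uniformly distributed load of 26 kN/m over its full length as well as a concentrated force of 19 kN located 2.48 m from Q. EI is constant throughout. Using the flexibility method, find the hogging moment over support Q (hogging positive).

Release continuity at Q by inserting a hinge; the redundant is the internal moment M_Q. The primary structure is two simply-supported spans PQ and QR.
Discontinuity in slope at Q on the released structure — sum the simple-span end rotations:
  span PQ: point load 147 at a = 2: Pab(L + a)/(6LEI) = 470.4/EI
  span PQ: point load 130.5 at a = 5: Pab(L + a)/(6LEI) = 815.6/EI
  span QR: UDL 26: wL³/(24EI) = 38.93/EI
  span QR: point load 19 at a = 2.48: Pab(L + b)/(6LEI) = 8.04/EI
  relative rotation θ_0 = (1286 + 46.97)/EI = 1333/EI
A unit hogging moment at Q produces rotation L₁/(3EI) + L₂/(3EI) = 4.433/EI.
Slope continuity at Q: θ_0 = M_Q·4.433/EI, so M_Q = 1333/4.433 = 300.7 kN·m (hogging).

M_Q = 300.7 kN·m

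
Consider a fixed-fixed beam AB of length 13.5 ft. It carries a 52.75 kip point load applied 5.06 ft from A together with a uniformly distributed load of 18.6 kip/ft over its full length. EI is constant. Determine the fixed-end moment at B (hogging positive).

Release both end moments; the primary structure is a simply-supported span AB with redundants M_A and M_B.
End rotations of the released simple span under the applied load (×1/EI):
  at A: point load 52.75 at a = 5.06: Pab(L + b)/(6LEI) = 610.2/EI
  at B: point load 52.75 at a = 5.06: Pab(L + a)/(6LEI) = 516.2/EI
  at A: UDL 18.6: wL³/(24EI) = 1907/EI
  at B: UDL 18.6: wL³/(24EI) = 1907/EI
  θ_A0 = 2517/EI,  θ_B0 = 2423/EI
Flexibility coefficients: a unit moment at one end gives L/(3EI) there and L/(6EI) at the far end, so f₁₁ = f₂₂ = 4.5/EI and f₁₂ = f₂₁ = 2.25/EI.
Compatibility — zero rotation at each built-in end:
  4.5 M_A + 2.25 M_B = 2517
  2.25 M_A + 4.5 M_B = 2423
Solving the pair gives M_A = 386.8 kip·ft and M_B = 345 kip·ft (hogging).

M_B = 345 kip·ft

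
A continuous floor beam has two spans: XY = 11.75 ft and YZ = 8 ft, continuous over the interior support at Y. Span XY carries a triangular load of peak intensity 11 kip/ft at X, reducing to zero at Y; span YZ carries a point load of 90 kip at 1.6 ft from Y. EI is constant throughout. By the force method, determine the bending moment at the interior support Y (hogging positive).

M_Y = 94.7 kip·ft

Insert a hinge at Y; M_Y is the redundant, and each span becomes simply supported.
End slopes at the hinge Y, treating each span as simply supported:
  span XY: triangular load, peak 11: 7w₀L³/(360EI) = 347/EI
  span YZ: point load 90 at a = 1.6: Pab(L + b)/(6LEI) = 276.5/EI
  relative rotation θ_0 = (347 + 276.5)/EI = 623.5/EI
A unit hogging moment at Y produces rotation L₁/(3EI) + L₂/(3EI) = 6.583/EI.
Compatibility: M_Y·(L₁+L₂)/(3EI) = θ_0, giving M_Y = 94.7 kip·ft (hogging).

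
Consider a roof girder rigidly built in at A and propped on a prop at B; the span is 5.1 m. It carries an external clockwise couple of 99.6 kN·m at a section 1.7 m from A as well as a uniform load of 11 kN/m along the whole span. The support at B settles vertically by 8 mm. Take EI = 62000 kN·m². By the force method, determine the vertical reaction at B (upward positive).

Take the reaction at B as the redundant and release it; the primary structure is a cantilever fixed at A.
Downward deflection at the released point B due to the loads:
  clockwise couple 99.6 at a = 1.7: M₀a(2L − a)/(2EI) = 719.6/EI
  UDL 11: wL⁴/(8EI) = 930.2/EI
  δ_0 = 1650/EI
Flexibility coefficient — unit upward force at B: δ_{BB} = L³/(3EI) = 44.22/EI.
With EI = 62000 kN·m²: δ_0 = 0.02661 m and δ_{BB} = 0.000713 m/kN.
Compatibility — the beam at B must follow the support down by 0.008 m: δ_0 − R_B·δ_{BB} = 0.008, so R_B = (0.02661 − 0.008)/0.000713 = 26.09 kN.

R_B = 26.09 kN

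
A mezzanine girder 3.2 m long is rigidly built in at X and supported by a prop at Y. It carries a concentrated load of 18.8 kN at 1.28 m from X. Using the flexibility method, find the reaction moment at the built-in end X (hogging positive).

Remove the prop at Y; the released (primary) structure is a cantilever built in at X.
Primary-structure tip deflection at Y by superposition:
  point load 18.8 at a = 1.28: Pa²(3L − a)/(6EI) = 42.71/EI
Flexibility coefficient — unit upward force at Y: δ_{YY} = L³/(3EI) = 10.92/EI.
The prop prevents deflection at Y: R_Y = δ_0/δ_{YY} = 42.71/10.92 = 3.91 kN.
Moment equilibrium about X: M_X = Σ(load moments about X) − R_Y·L = 24.06 − 3.91×3.2 = 11.55 kN·m.

M_X = 11.55 kN·m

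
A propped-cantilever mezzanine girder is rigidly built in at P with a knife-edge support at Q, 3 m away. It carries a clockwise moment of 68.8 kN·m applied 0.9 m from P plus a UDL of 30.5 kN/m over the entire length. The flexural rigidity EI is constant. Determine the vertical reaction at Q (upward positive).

R_Q = 51.86 kN

Choose R_Q as the redundant. The primary structure is the cantilever fixed at P.
Downward deflection at the released point Q due to the loads:
  clockwise couple 68.8 at a = 0.9: M₀a(2L − a)/(2EI) = 157.9/EI
  UDL 30.5: wL⁴/(8EI) = 308.8/EI
  δ_0 = 466.7/EI
Flexibility coefficient — unit upward force at Q: δ_{QQ} = L³/(3EI) = 9/EI.
The prop prevents deflection at Q: R_Q = δ_0/δ_{QQ} = 466.7/9 = 51.86 kN.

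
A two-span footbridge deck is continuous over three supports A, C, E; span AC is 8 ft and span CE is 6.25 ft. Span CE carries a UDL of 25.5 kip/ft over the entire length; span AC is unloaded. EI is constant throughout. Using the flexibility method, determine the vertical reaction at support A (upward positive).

R_A = -6.826 kip

Take M_C as the redundant. Released structure: two simple spans AC and CE with a hinge at C.
Discontinuity in slope at C on the released structure — sum the simple-span end rotations:
  span CE: UDL 25.5: wL³/(24EI) = 259.4/EI
  relative rotation θ_0 = (0 + 259.4)/EI = 259.4/EI
A unit hogging moment at C produces rotation L₁/(3EI) + L₂/(3EI) = 4.75/EI.
Slope continuity at C: θ_0 = M_C·4.75/EI, so M_C = 259.4/4.75 = 54.61 kip·ft (hogging).
Span AC, ΣM about A with M_C applied at C: R_C^{AC}·8 = 0 + 54.61, so R_C^{AC} = 6.826 kip and R_A = 0 − 6.826 = -6.826 kip.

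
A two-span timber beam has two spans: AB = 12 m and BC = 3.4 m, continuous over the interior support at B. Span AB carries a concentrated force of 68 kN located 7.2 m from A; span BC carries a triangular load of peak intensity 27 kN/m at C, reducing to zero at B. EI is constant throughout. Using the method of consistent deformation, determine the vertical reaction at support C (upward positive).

Insert a hinge at B; M_B is the redundant, and each span becomes simply supported.
End slopes at the hinge B, treating each span as simply supported:
  span AB: point load 68 at a = 7.2: Pab(L + a)/(6LEI) = 626.7/EI
  span BC: triangular load, peak 27: 7w₀L³/(360EI) = 20.63/EI
  relative rotation θ_0 = (626.7 + 20.63)/EI = 647.3/EI
A unit hogging moment at B produces rotation L₁/(3EI) + L₂/(3EI) = 5.133/EI.
Slope continuity at B: θ_0 = M_B·5.133/EI, so M_B = 647.3/5.133 = 126.1 kN·m (hogging).
Span BC, ΣM about C: R_B^{BC}·3.4 = 52.02 + 126.1, so R_B^{BC} = 52.39 kN and R_C = 45.9 − 52.39 = -6.489 kN.

R_C = -6.489 kN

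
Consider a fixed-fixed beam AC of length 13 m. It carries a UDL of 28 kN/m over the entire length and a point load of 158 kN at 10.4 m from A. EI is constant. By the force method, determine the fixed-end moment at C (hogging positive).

M_C = 657.2 kN·m

Release both end moments; the primary structure is a simply-supported span AC with redundants M_A and M_C.
End rotations of the released simple span under the applied load (×1/EI):
  at A: UDL 28: wL³/(24EI) = 2563/EI
  at C: UDL 28: wL³/(24EI) = 2563/EI
  at A: point load 158 at a = 10.4: Pab(L + b)/(6LEI) = 854.5/EI
  at C: point load 158 at a = 10.4: Pab(L + a)/(6LEI) = 1282/EI
  θ_A0 = 3418/EI,  θ_C0 = 3845/EI
Flexibility coefficients: a unit moment at one end gives L/(3EI) there and L/(6EI) at the far end, so f₁₁ = f₂₂ = 4.333/EI and f₁₂ = f₂₁ = 2.167/EI.
Compatibility — zero rotation at each built-in end:
  4.333 M_A + 2.167 M_C = 3418
  2.167 M_A + 4.333 M_C = 3845
Solving the pair gives M_A = 460.1 kN·m and M_C = 657.2 kN·m (hogging).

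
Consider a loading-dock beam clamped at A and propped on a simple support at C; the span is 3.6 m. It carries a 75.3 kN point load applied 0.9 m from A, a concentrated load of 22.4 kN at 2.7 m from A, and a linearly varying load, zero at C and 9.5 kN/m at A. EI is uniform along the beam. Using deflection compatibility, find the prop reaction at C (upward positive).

R_C = 24.07 kN

Release the roller at C. Primary structure: cantilever fixed at A.
Deflection at C on the released cantilever, summing each load's contribution:
  point load 75.3 at a = 0.9: Pa²(3L − a)/(6EI) = 100.6/EI
  point load 22.4 at a = 2.7: Pa²(3L − a)/(6EI) = 220.4/EI
  triangular load, peak 9.5 at the fixed end: w₀L⁴/(30EI) = 53.19/EI
  δ_0 = 374.3/EI
Flexibility coefficient — unit upward force at C: δ_{CC} = L³/(3EI) = 15.55/EI.
The prop prevents deflection at C: R_C = δ_0/δ_{CC} = 374.3/15.55 = 24.07 kN.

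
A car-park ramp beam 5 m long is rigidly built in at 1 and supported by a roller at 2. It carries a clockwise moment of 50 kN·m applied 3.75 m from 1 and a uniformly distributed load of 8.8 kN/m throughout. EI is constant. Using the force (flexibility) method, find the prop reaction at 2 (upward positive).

R_2 = 30.56 kN

Release the roller at 2. Primary structure: cantilever fixed at 1.
Deflection at 2 on the released cantilever, summing each load's contribution:
  clockwise couple 50 at a = 3.75: M₀a(2L − a)/(2EI) = 585.9/EI
  UDL 8.8: wL⁴/(8EI) = 687.5/EI
  δ_0 = 1273/EI
Tip deflection under a unit load at 2: L³/(3EI) = 41.67/EI.
The prop prevents deflection at 2: R_2 = δ_0/δ_{22} = 1273/41.67 = 30.56 kN.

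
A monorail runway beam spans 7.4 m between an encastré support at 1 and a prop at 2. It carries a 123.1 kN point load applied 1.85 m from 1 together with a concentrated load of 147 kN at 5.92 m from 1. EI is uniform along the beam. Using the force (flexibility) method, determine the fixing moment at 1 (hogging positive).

Release the roller at 2. Primary structure: cantilever fixed at 1.
Primary-structure tip deflection at 2 by superposition:
  point load 123.1 at a = 1.85: Pa²(3L − a)/(6EI) = 1429/EI
  point load 147 at a = 5.92: Pa²(3L − a)/(6EI) = 13979/EI
  δ_0 = 15408/EI
Flexibility coefficient — unit upward force at 2: δ_{22} = L³/(3EI) = 135.1/EI.
The prop prevents deflection at 2: R_2 = δ_0/δ_{22} = 15408/135.1 = 114.1 kN.
Moment equilibrium about 1: M_1 = Σ(load moments about 1) − R_2·L = 1098 − 114.1×7.4 = 253.9 kN·m.

M_1 = 253.9 kN·m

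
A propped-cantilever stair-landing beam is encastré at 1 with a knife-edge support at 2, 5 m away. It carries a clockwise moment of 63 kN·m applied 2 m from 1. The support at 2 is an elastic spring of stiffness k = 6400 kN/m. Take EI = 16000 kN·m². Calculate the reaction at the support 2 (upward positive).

R_2 = 11.41 kN

Choose R_2 as the redundant. The primary structure is the cantilever fixed at 1.
Downward deflection at the released point 2 due to the loads:
  clockwise couple 63 at a = 2: M₀a(2L − a)/(2EI) = 504/EI
Tip deflection under a unit load at 2: L³/(3EI) = 41.67/EI.
With EI = 16000 kN·m²: δ_0 = 0.0315 m and δ_{22} = 0.002604 m/kN.
Compatibility — the spring shortens by R_2/k under the reaction it provides: δ_0 − R_2·δ_{22} = R_2/k. With 1/k = 0.000156 m/kN, R_2 = δ_0 / (δ_{22} + 1/k) = 0.0315 / (0.002604 + 0.000156) = 11.41 kN.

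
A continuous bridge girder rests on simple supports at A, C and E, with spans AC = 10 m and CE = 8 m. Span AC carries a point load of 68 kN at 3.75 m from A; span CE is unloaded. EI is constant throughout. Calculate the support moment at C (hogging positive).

M_C = 60.87 kN·m

Take M_C as the redundant. Released structure: two simple spans AC and CE with a hinge at C.
End slopes at the hinge C, treating each span as simply supported:
  span AC: point load 68 at a = 3.75: Pab(L + a)/(6LEI) = 365.2/EI
  relative rotation θ_0 = (365.2 + 0)/EI = 365.2/EI
A unit hogging moment at C produces rotation L₁/(3EI) + L₂/(3EI) = 6/EI.
Slope continuity at C: θ_0 = M_C·6/EI, so M_C = 365.2/6 = 60.87 kN·m (hogging).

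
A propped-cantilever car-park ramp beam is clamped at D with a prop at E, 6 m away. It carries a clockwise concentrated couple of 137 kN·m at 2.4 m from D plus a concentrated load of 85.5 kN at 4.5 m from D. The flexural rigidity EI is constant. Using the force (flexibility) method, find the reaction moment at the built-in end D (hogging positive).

Release the roller at E. Primary structure: cantilever fixed at D.
Primary-structure tip deflection at E by superposition:
  clockwise couple 137 at a = 2.4: M₀a(2L − a)/(2EI) = 1578/EI
  point load 85.5 at a = 4.5: Pa²(3L − a)/(6EI) = 3896/EI
  δ_0 = 5474/EI
Tip deflection under a unit load at E: L³/(3EI) = 72/EI.
The prop prevents deflection at E: R_E = δ_0/δ_{EE} = 5474/72 = 76.03 kN.
Moment equilibrium about D: M_D = Σ(load moments about D) − R_E·L = 521.8 − 76.03×6 = 65.6 kN·m.

M_D = 65.6 kN·m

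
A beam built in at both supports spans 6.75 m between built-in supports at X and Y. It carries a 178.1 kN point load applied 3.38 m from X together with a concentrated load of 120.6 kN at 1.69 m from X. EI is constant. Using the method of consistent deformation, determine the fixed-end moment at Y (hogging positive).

Release both end moments; the primary structure is a simply-supported span XY with redundants M_X and M_Y.
Simple-span end rotations at X and Y under the given loads:
  at X: point load 178.1 at a = 3.38: Pab(L + b)/(6LEI) = 506.9/EI
  at Y: point load 178.1 at a = 3.38: Pab(L + a)/(6LEI) = 507.4/EI
  at X: point load 120.6 at a = 1.69: Pab(L + b)/(6LEI) = 300.7/EI
  at Y: point load 120.6 at a = 1.69: Pab(L + a)/(6LEI) = 214.9/EI
  θ_X0 = 807.6/EI,  θ_Y0 = 722.3/EI
Flexibility coefficients: a unit moment at one end gives L/(3EI) there and L/(6EI) at the far end, so f₁₁ = f₂₂ = 2.25/EI and f₁₂ = f₂₁ = 1.125/EI.
Compatibility — zero rotation at each built-in end:
  2.25 M_X + 1.125 M_Y = 807.6
  1.125 M_X + 2.25 M_Y = 722.3
Solving the pair gives M_X = 264.6 kN·m and M_Y = 188.7 kN·m (hogging).

M_Y = 188.7 kN·m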